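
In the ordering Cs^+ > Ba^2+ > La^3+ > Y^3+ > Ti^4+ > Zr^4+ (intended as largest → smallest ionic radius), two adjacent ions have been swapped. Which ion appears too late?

Compare adjacent ions: both in group 4 with the same charge; Ti^4+ (period 4) has the smaller radius — yet in this decreasing list Ti^4+ sits before Zr^4+. Nothing else is reversed, so Zr^4+ should move one place to the left.

Zr^4+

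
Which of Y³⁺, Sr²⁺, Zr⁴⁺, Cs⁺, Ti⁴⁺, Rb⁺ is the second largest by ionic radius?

Work out protons and electrons: Ti⁴⁺ (Z=22, 18 e⁻), Zr⁴⁺ (Z=40, 36 e⁻), Y³⁺ (Z=39, 36 e⁻), Sr²⁺ (Z=38, 36 e⁻), Rb⁺ (Z=37, 36 e⁻), Cs⁺ (Z=55, 54 e⁻). Ti⁴⁺ < Zr⁴⁺ (same group, period 4 vs 5); Zr⁴⁺ < Y³⁺ (both 36 e⁻, Z=40>39); Y³⁺ < Sr²⁺ (both 36 e⁻, Z=39>38); Sr²⁺ < Rb⁺ (isoelectronic, higher Z=38 is smaller); Rb⁺ < Cs⁺ (same group, period 5 vs 6).
Full ascending order: Ti⁴⁺ < Zr⁴⁺ < Y³⁺ < Sr²⁺ < Rb⁺ < Cs⁺. Counting from the largest, position 2 is Rb⁺.

Rb⁺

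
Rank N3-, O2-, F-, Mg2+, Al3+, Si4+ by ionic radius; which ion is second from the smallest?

Al3+

All of these have 10 electrons (isoelectronic). With the same electron cloud, the ion with the most protons pulls it in tightest. Nuclear charges: Si4+ (Z=14), Al3+ (Z=13), Mg2+ (Z=12), F- (Z=9), O2- (Z=8), N3- (Z=7). Highest Z is smallest.
So the order is Si4+ < Al3+ < Mg2+ < F- < O2- < N3-; the 2nd-smallest ion is Al3+.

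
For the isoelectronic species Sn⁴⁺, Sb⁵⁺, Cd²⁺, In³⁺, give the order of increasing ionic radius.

These species are isoelectronic with 46 electrons. The only difference is the number of protons: Sb⁵⁺ (Z=51), Sn⁴⁺ (Z=50), In³⁺ (Z=49), Cd²⁺ (Z=48). The strongest nuclear pull (Sb⁵⁺) gives the smallest ion.

Sb⁵⁺ < Sn⁴⁺ < In³⁺ < Cd²⁺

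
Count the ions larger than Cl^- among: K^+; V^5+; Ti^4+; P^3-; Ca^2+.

1

Isoelectronic series (18 e⁻ each). Size is set by nuclear charge: more protons means a smaller ion. V^5+ (Z=23), Ti^4+ (Z=22), Ca^2+ (Z=20), K^+ (Z=19), Cl^- (Z=17), P^3- (Z=15).
Ordering all of them (including Cl^-) by radius gives V^5+ < Ti^4+ < Ca^2+ < K^+ < Cl^- < P^3-. That's 1.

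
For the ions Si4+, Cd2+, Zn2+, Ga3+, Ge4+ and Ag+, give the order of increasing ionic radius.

Si4+ < Ge4+ < Ga3+ < Zn2+ < Cd2+ < Ag+

Tabulating Z and e⁻: Si4+ (Z=14, 10 e⁻), Ge4+ (Z=32, 28 e⁻), Ga3+ (Z=31, 28 e⁻), Zn2+ (Z=30, 28 e⁻), Cd2+ (Z=48, 46 e⁻), Ag+ (Z=47, 46 e⁻). Si4+ < Ge4+ (same group, period 3 vs 4); Ge4+ < Ga3+ (both 28 e⁻, Z=32>31); Ga3+ < Zn2+ (both 28 e⁻, Z=31>30); Zn2+ < Cd2+ (same group, period 4 vs 5); Cd2+ < Ag+ (both 46 e⁻, Z=48>47).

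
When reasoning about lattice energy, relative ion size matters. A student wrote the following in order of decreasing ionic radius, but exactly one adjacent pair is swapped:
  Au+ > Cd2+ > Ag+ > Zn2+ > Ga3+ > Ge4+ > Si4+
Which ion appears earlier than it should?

Cd2+

Scanning neighbour by neighbour, only Cd2+/Ag+ violates a trend: they are isoelectronic (46 e⁻) and Cd has more protons than Ag (48 vs 47), making Cd2+ smaller. That makes Cd2+ the one sitting a position early relative to where it belongs.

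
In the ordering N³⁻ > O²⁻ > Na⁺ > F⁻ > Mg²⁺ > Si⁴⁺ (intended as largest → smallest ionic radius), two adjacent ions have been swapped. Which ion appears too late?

Scanning neighbour by neighbour, only Na⁺/F⁻ violates a trend: both have 10 electrons but Z(Na)=11 > Z(F)=9, so Na⁺ should be the smaller of the two. That makes F⁻ the one sitting a position late relative to where it belongs.

F⁻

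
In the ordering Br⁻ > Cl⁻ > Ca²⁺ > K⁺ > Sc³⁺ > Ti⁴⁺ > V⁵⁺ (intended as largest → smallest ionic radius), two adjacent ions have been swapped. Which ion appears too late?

K⁺

Scanning neighbour by neighbour, only Ca²⁺/K⁺ violates a trend: Ca²⁺ and K⁺ share 18 electrons; the higher nuclear charge on Ca (Z=20) contracts it more, so Ca²⁺ < K⁺. That makes K⁺ the one sitting a position late relative to where it belongs.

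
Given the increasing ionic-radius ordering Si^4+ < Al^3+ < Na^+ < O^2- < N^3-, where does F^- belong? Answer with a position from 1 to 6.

4

Isoelectronic series (10 e⁻ each). Size is set by nuclear charge: more protons means a smaller ion. Si^4+ (Z=14), Al^3+ (Z=13), Na^+ (Z=11), F^- (Z=9), O^2- (Z=8), N^3- (Z=7).
With F^- included the full order is Si^4+ < Al^3+ < Na^+ < F^- < O^2- < N^3-, so it takes position 4.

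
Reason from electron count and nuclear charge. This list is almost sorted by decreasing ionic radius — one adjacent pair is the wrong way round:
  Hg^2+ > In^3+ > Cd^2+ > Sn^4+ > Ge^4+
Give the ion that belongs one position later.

Scanning neighbour by neighbour, only In^3+/Cd^2+ violates a trend: In^3+ and Cd^2+ share 46 electrons; the higher nuclear charge on In (Z=49) contracts it more, so In^3+ < Cd^2+. That makes In^3+ the one sitting a position early relative to where it belongs.

In^3+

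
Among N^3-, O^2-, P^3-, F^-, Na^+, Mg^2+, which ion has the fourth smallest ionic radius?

O^2-

Work out protons and electrons: Mg^2+: 10 e⁻, Z=12, Na^+: 10 e⁻, Z=11, F^-: 10 e⁻, Z=9, O^2-: 10 e⁻, Z=8, N^3-: 10 e⁻, Z=7, P^3-: 18 e⁻, Z=15. Mg^2+ < Na^+ (isoelectronic, higher Z=12 is smaller); Na^+ < F^- (both 10 e⁻, Z=11>9); F^- < O^2- (both 10 e⁻, Z=9>8); O^2- < N^3- (isoelectronic, higher Z=8 is smaller); N^3- < P^3- (same group, 1 shell fewer).
That gives Mg^2+ < Na^+ < F^- < O^2- < N^3- < P^3-. From the smallest end, number 4 is O^2-.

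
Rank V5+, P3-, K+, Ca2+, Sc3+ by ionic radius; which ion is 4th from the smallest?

K+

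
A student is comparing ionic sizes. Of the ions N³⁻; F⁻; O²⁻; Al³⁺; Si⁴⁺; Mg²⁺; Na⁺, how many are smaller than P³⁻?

7

Work out protons and electrons: Si⁴⁺ has 10 e⁻ (Z=14), Al³⁺ has 10 e⁻ (Z=13), Mg²⁺ has 10 e⁻ (Z=12), Na⁺ has 10 e⁻ (Z=11), F⁻ has 10 e⁻ (Z=9), O²⁻ has 10 e⁻ (Z=8), N³⁻ has 10 e⁻ (Z=7), P³⁻ has 18 e⁻ (Z=15). Si⁴⁺ < Al³⁺ (isoelectronic, higher Z=14 is smaller); Al³⁺ < Mg²⁺ (isoelectronic, higher Z=13 is smaller); Mg²⁺ < Na⁺ (isoelectronic, higher Z=12 is smaller); Na⁺ < F⁻ (isoelectronic, higher Z=11 is smaller); F⁻ < O²⁻ (both 10 e⁻, Z=9>8); O²⁻ < N³⁻ (isoelectronic, higher Z=8 is smaller); N³⁻ < P³⁻ (same group, 1 shell fewer).
Relative to P³⁻, the ions that are smaller are Si⁴⁺, Al³⁺, Mg²⁺, Na⁺, F⁻, O²⁻, N³⁻. Count: 7.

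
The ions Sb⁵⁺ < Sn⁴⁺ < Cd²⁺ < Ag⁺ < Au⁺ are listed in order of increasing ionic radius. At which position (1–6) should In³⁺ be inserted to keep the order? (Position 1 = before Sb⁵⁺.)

Sb⁵⁺: 46 e⁻, Z=51, Sn⁴⁺: 46 e⁻, Z=50, In³⁺: 46 e⁻, Z=49, Cd²⁺: 46 e⁻, Z=48, Ag⁺: 46 e⁻, Z=47, Au⁺: 78 e⁻, Z=79. Sb⁵⁺ < Sn⁴⁺ (isoelectronic, higher Z=51 is smaller); Sn⁴⁺ < In³⁺ (both 46 e⁻, Z=50>49); In³⁺ < Cd²⁺ (both 46 e⁻, Z=49>48); Cd²⁺ < Ag⁺ (both 46 e⁻, Z=48>47); Ag⁺ < Au⁺ (same group, period 5 vs 6).
Merged order: Sb⁵⁺ < Sn⁴⁺ < In³⁺ < Cd²⁺ < Ag⁺ < Au⁺ — In³⁺ is number 3.

3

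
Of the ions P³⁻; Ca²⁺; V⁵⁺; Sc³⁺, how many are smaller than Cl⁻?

3

All of these have 18 electrons (isoelectronic). With the same electron cloud, the ion with the most protons pulls it in tightest. Nuclear charges: V⁵⁺ (Z=23), Sc³⁺ (Z=21), Ca²⁺ (Z=20), Cl⁻ (Z=17), P³⁻ (Z=15). Highest Z is smallest.
Overall: V⁵⁺ < Sc³⁺ < Ca²⁺ < Cl⁻ < P³⁻. Cl⁻ has 3 below it and 1 above. So 3 are smaller.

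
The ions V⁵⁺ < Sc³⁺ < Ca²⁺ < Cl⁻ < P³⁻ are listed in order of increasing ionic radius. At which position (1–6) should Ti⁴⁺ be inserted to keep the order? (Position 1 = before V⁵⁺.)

Isoelectronic series (18 e⁻ each). Size is set by nuclear charge: more protons means a smaller ion. V⁵⁺ (Z=23), Ti⁴⁺ (Z=22), Sc³⁺ (Z=21), Ca²⁺ (Z=20), Cl⁻ (Z=17), P³⁻ (Z=15).
The complete sequence is V⁵⁺ < Ti⁴⁺ < Sc³⁺ < Ca²⁺ < Cl⁻ < P³⁻. Ti⁴⁺ sits at position 2.

2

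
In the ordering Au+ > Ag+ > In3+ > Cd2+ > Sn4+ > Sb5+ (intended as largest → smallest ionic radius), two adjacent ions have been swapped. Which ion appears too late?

Check each adjacent pair. In3+ and Cd2+ are reversed: they are isoelectronic (46 e⁻) and In has more protons than Cd (49 vs 48), making In3+ smaller. No other neighbouring pair contradicts the periodic trends, so Cd2+ is the ion listed too late.

Cd2+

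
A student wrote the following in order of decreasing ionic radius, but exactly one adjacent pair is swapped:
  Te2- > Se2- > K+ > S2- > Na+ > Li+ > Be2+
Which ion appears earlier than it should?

K+

Check each adjacent pair. K+ and S2- are reversed: K+ and S2- share 18 electrons; the higher nuclear charge on K (Z=19) contracts it more, so K+ < S2-. No other neighbouring pair contradicts the periodic trends, so K+ is the ion listed too early.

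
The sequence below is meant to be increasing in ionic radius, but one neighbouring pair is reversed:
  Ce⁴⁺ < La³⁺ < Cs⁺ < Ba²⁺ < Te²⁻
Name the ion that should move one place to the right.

Cs⁺

Scanning neighbour by neighbour, only Cs⁺/Ba²⁺ violates a trend: both have 54 electrons but Z(Ba)=56 > Z(Cs)=55, so Ba²⁺ should be the smaller of the two. That makes Cs⁺ the one sitting a position early relative to where it belongs.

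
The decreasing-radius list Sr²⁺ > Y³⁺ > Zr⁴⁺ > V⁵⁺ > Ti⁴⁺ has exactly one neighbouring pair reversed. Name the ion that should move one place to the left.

Scanning neighbour by neighbour, only V⁵⁺/Ti⁴⁺ violates a trend: they are isoelectronic (18 e⁻) and V has more protons than Ti (23 vs 22), making V⁵⁺ smaller. That makes Ti⁴⁺ the one sitting a position late relative to where it belongs.

Ti⁴⁺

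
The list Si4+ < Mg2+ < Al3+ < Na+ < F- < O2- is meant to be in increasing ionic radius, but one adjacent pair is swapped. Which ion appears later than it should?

Al3+

The pair Mg2+, Al3+ is the wrong way round — Al3+ and Mg2+ share 10 electrons; the higher nuclear charge on Al (Z=13) contracts it more, so Al3+ < Mg2+. All other adjacent pairs agree with periodic trends, so Al3+ is the misplaced ion.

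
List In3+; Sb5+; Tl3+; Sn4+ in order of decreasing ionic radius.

Tl3+ > In3+ > Sn4+ > Sb5+

Tabulating Z and e⁻: Sb5+: 46 e⁻, Z=51, Sn4+: 46 e⁻, Z=50, In3+: 46 e⁻, Z=49, Tl3+: 78 e⁻, Z=81. Sb5+ < Sn4+ (both 46 e⁻, Z=51>50); Sn4+ < In3+ (isoelectronic, higher Z=50 is smaller); In3+ < Tl3+ (same group, period 5 vs 6).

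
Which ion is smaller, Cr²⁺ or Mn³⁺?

Mn³⁺

These species are isoelectronic with 22 electrons. The only difference is the number of protons: Mn³⁺ (Z=25), Cr²⁺ (Z=24). The strongest nuclear pull (Mn³⁺) gives the smallest ion.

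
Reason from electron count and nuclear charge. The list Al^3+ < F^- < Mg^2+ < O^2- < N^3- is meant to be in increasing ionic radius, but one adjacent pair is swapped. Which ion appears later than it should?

The pair F^-, Mg^2+ is the wrong way round — they are isoelectronic (10 e⁻) and Mg has more protons than F (12 vs 9), making Mg^2+ smaller. All other adjacent pairs agree with periodic trends, so Mg^2+ is the misplaced ion.

Mg^2+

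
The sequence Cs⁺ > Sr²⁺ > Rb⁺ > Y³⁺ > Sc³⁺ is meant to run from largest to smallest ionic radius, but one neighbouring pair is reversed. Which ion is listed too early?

Sr²⁺

Scanning neighbour by neighbour, only Sr²⁺/Rb⁺ violates a trend: they are isoelectronic (36 e⁻) and Sr has more protons than Rb (38 vs 37), making Sr²⁺ smaller. That makes Sr²⁺ the one sitting a position early relative to where it belongs.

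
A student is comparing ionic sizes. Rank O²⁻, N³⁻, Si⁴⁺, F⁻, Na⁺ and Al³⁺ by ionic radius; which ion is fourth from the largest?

Isoelectronic series (10 e⁻ each). Size is set by nuclear charge: more protons means a smaller ion. Si⁴⁺ (Z=14), Al³⁺ (Z=13), Na⁺ (Z=11), F⁻ (Z=9), O²⁻ (Z=8), N³⁻ (Z=7).
So the order is Si⁴⁺ < Al³⁺ < Na⁺ < F⁻ < O²⁻ < N³⁻; the 4th-largest ion is Na⁺.

Na⁺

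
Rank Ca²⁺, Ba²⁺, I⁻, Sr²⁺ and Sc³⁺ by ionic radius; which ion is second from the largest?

Ba²⁺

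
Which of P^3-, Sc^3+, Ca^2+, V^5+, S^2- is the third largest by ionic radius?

These species are isoelectronic with 18 electrons. The only difference is the number of protons: V^5+ (Z=23), Sc^3+ (Z=21), Ca^2+ (Z=20), S^2- (Z=16), P^3- (Z=15). The strongest nuclear pull (V^5+) gives the smallest ion.
Ordering: V^5+ < Sc^3+ < Ca^2+ < S^2- < P^3-. The third largest is Ca^2+.

Ca^2+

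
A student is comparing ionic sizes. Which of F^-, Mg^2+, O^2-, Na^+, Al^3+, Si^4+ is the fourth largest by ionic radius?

All of these have 10 electrons (isoelectronic). With the same electron cloud, the ion with the most protons pulls it in tightest. Nuclear charges: Si^4+ (Z=14), Al^3+ (Z=13), Mg^2+ (Z=12), Na^+ (Z=11), F^- (Z=9), O^2- (Z=8). Highest Z is smallest.
So the order is Si^4+ < Al^3+ < Mg^2+ < Na^+ < F^- < O^2-; the 4th-largest ion is Mg^2+.

Mg^2+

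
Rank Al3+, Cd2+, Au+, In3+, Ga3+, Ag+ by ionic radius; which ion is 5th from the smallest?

First list Z and electron count for each: Al3+ (Z=13, 10 e⁻), Ga3+ (Z=31, 28 e⁻), In3+ (Z=49, 46 e⁻), Cd2+ (Z=48, 46 e⁻), Ag+ (Z=47, 46 e⁻), Au+ (Z=79, 78 e⁻). Al3+ < Ga3+ (same group, period 3 vs 4); Ga3+ < In3+ (same group, 1 shell fewer); In3+ < Cd2+ (both 46 e⁻, Z=49>48); Cd2+ < Ag+ (both 46 e⁻, Z=48>47); Ag+ < Au+ (same group, period 5 vs 6).
Full ascending order: Al3+ < Ga3+ < In3+ < Cd2+ < Ag+ < Au+. Counting from the smallest, position 5 is Ag+.

Ag+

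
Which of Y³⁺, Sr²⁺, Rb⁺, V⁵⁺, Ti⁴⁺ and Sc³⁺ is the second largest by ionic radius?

V⁵⁺: 18 e⁻, Z=23, Ti⁴⁺: 18 e⁻, Z=22, Sc³⁺: 18 e⁻, Z=21, Y³⁺: 36 e⁻, Z=39, Sr²⁺: 36 e⁻, Z=38, Rb⁺: 36 e⁻, Z=37. V⁵⁺ < Ti⁴⁺ (both 18 e⁻, Z=23>22); Ti⁴⁺ < Sc³⁺ (both 18 e⁻, Z=22>21); Sc³⁺ < Y³⁺ (same group, period 4 vs 5); Y³⁺ < Sr²⁺ (isoelectronic, higher Z=39 is smaller); Sr²⁺ < Rb⁺ (both 36 e⁻, Z=38>37).
Ordering: V⁵⁺ < Ti⁴⁺ < Sc³⁺ < Y³⁺ < Sr²⁺ < Rb⁺. The second largest is Sr²⁺.

Sr²⁺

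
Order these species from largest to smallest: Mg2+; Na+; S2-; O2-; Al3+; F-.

S2- > O2- > F- > Na+ > Mg2+ > Al3+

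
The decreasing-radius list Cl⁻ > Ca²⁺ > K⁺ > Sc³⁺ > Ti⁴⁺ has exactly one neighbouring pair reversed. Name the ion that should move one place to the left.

Scanning neighbour by neighbour, only Ca²⁺/K⁺ violates a trend: Ca²⁺ and K⁺ share 18 electrons; the higher nuclear charge on Ca (Z=20) contracts it more, so Ca²⁺ < K⁺. That makes K⁺ the one sitting a position late relative to where it belongs.

K⁺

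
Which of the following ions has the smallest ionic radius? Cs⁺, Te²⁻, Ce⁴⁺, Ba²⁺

All of these have 54 electrons (isoelectronic). With the same electron cloud, the ion with the most protons pulls it in tightest. Nuclear charges: Ce⁴⁺ (Z=58), Ba²⁺ (Z=56), Cs⁺ (Z=55), Te²⁻ (Z=52). Highest Z is smallest.

Ce⁴⁺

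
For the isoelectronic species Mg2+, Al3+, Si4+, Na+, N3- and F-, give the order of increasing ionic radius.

Si4+ < Al3+ < Mg2+ < Na+ < F- < N3-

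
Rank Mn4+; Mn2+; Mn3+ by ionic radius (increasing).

Mn4+ < Mn3+ < Mn2+

Same element, different charge: the more highly charged cation has fewer electrons and a greater effective nuclear charge per electron, making Mn4+ the smallest.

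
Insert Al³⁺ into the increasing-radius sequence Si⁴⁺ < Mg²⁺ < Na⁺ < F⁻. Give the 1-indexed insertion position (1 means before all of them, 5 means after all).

2

Each ion has 10 electrons. The ranking follows nuclear charge in reverse — greater Z gives a smaller radius. Si⁴⁺ (Z=14), Al³⁺ (Z=13), Mg²⁺ (Z=12), Na⁺ (Z=11), F⁻ (Z=9).
Merged order: Si⁴⁺ < Al³⁺ < Mg²⁺ < Na⁺ < F⁻ — Al³⁺ is number 2.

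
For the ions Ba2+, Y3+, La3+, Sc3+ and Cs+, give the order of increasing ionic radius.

Electron counts and nuclear charges: Sc3+ has 18 e⁻ (Z=21), Y3+ has 36 e⁻ (Z=39), La3+ has 54 e⁻ (Z=57), Ba2+ has 54 e⁻ (Z=56), Cs+ has 54 e⁻ (Z=55). Sc3+ < Y3+ (same group, 1 shell fewer); Y3+ < La3+ (same group, period 5 vs 6); La3+ < Ba2+ (isoelectronic, higher Z=57 is smaller); Ba2+ < Cs+ (isoelectronic, higher Z=56 is smaller).

Sc3+ < Y3+ < La3+ < Ba2+ < Cs+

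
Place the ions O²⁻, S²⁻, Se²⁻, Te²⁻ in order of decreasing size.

These ions sit in one column with identical charge. Each step down the periodic table adds a principal shell, increasing the radius.

Te²⁻ > Se²⁻ > S²⁻ > O²⁻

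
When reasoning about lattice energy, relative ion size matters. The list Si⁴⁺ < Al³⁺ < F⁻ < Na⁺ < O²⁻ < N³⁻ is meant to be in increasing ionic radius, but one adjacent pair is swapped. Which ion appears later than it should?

Na⁺

Scanning neighbour by neighbour, only F⁻/Na⁺ violates a trend: both have 10 electrons but Z(Na)=11 > Z(F)=9, so Na⁺ should be the smaller of the two. That makes Na⁺ the one sitting a position late relative to where it belongs.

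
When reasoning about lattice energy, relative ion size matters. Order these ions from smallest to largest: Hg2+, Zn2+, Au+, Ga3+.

Ga3+ has 28 e⁻ (Z=31), Zn2+ has 28 e⁻ (Z=30), Hg2+ has 78 e⁻ (Z=80), Au+ has 78 e⁻ (Z=79). Ga3+ < Zn2+ (isoelectronic, higher Z=31 is smaller); Zn2+ < Hg2+ (same group, period 4 vs 6); Hg2+ < Au+ (both 78 e⁻, Z=80>79).

Ga3+ < Zn2+ < Hg2+ < Au+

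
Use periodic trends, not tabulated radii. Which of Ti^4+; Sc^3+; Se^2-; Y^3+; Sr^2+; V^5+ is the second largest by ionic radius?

Sr^2+

Electron counts and nuclear charges: V^5+: 18 e⁻, Z=23, Ti^4+: 18 e⁻, Z=22, Sc^3+: 18 e⁻, Z=21, Y^3+: 36 e⁻, Z=39, Sr^2+: 36 e⁻, Z=38, Se^2-: 36 e⁻, Z=34. V^5+ < Ti^4+ (isoelectronic, higher Z=23 is smaller); Ti^4+ < Sc^3+ (isoelectronic, higher Z=22 is smaller); Sc^3+ < Y^3+ (same group, period 4 vs 5); Y^3+ < Sr^2+ (both 36 e⁻, Z=39>38); Sr^2+ < Se^2- (both 36 e⁻, Z=38>34).
That gives V^5+ < Ti^4+ < Sc^3+ < Y^3+ < Sr^2+ < Se^2-. From the largest end, number 2 is Sr^2+.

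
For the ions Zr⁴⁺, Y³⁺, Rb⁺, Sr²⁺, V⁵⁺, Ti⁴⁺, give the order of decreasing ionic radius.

Rb⁺ > Sr²⁺ > Y³⁺ > Zr⁴⁺ > Ti⁴⁺ > V⁵⁺

Work out protons and electrons: V⁵⁺ (Z=23, 18 e⁻), Ti⁴⁺ (Z=22, 18 e⁻), Zr⁴⁺ (Z=40, 36 e⁻), Y³⁺ (Z=39, 36 e⁻), Sr²⁺ (Z=38, 36 e⁻), Rb⁺ (Z=37, 36 e⁻). V⁵⁺ < Ti⁴⁺ (both 18 e⁻, Z=23>22); Ti⁴⁺ < Zr⁴⁺ (same group, period 4 vs 5); Zr⁴⁺ < Y³⁺ (isoelectronic, higher Z=40 is smaller); Y³⁺ < Sr²⁺ (both 36 e⁻, Z=39>38); Sr²⁺ < Rb⁺ (isoelectronic, higher Z=38 is smaller).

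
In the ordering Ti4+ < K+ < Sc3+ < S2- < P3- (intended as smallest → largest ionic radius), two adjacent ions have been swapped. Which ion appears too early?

K+

Check each adjacent pair. K+ and Sc3+ are reversed: they are isoelectronic (18 e⁻) and Sc has more protons than K (21 vs 19), making Sc3+ smaller. No other neighbouring pair contradicts the periodic trends, so K+ is the ion listed too early.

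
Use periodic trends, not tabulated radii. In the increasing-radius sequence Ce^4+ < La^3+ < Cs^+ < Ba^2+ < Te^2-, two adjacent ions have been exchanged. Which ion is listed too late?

Scanning neighbour by neighbour, only Cs^+/Ba^2+ violates a trend: they are isoelectronic (54 e⁻) and Ba has more protons than Cs (56 vs 55), making Ba^2+ smaller. That makes Ba^2+ the one sitting a position late relative to where it belongs.

Ba^2+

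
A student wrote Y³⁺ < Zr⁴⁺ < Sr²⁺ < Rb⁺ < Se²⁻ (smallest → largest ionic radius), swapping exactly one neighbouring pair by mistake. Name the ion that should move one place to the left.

Zr⁴⁺

Compare adjacent ions: Zr⁴⁺ and Y³⁺ share 36 electrons; the higher nuclear charge on Zr (Z=40) contracts it more, so Zr⁴⁺ < Y³⁺ — yet in this increasing list Y³⁺ sits before Zr⁴⁺. Nothing else is reversed, so Zr⁴⁺ should move one place to the left.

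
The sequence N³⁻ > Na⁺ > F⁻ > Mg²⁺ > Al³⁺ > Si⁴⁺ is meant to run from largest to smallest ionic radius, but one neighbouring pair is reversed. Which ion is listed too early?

Na⁺

The pair Na⁺, F⁻ is the wrong way round — Na⁺ and F⁻ share 10 electrons; the higher nuclear charge on Na (Z=11) contracts it more, so Na⁺ < F⁻. All other adjacent pairs agree with periodic trends, so Na⁺ is the misplaced ion.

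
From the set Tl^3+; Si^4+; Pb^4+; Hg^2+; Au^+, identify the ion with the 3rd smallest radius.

Tl^3+

Electron counts and nuclear charges: Si^4+ has 10 e⁻ (Z=14), Pb^4+ has 78 e⁻ (Z=82), Tl^3+ has 78 e⁻ (Z=81), Hg^2+ has 78 e⁻ (Z=80), Au^+ has 78 e⁻ (Z=79). Si^4+ < Pb^4+ (same group, period 3 vs 6); Pb^4+ < Tl^3+ (both 78 e⁻, Z=82>81); Tl^3+ < Hg^2+ (isoelectronic, higher Z=81 is smaller); Hg^2+ < Au^+ (both 78 e⁻, Z=80>79).
So the order is Si^4+ < Pb^4+ < Tl^3+ < Hg^2+ < Au^+; the 3rd-smallest ion is Tl^3+.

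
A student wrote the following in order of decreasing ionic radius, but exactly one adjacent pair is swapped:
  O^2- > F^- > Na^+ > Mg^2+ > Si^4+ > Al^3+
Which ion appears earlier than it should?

Si^4+

The pair Si^4+, Al^3+ is the wrong way round — both have 10 electrons but Z(Si)=14 > Z(Al)=13, so Si^4+ should be the smaller of the two. All other adjacent pairs agree with periodic trends, so Si^4+ is the misplaced ion.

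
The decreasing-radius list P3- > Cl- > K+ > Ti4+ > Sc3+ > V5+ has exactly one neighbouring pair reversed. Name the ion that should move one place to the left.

Sc3+

The pair Ti4+, Sc3+ is the wrong way round — both have 18 electrons but Z(Ti)=22 > Z(Sc)=21, so Ti4+ should be the smaller of the two. All other adjacent pairs agree with periodic trends, so Sc3+ is the misplaced ion.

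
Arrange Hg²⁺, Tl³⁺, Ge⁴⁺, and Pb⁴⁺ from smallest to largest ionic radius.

Tabulating Z and e⁻: Ge⁴⁺ (Z=32, 28 e⁻), Pb⁴⁺ (Z=82, 78 e⁻), Tl³⁺ (Z=81, 78 e⁻), Hg²⁺ (Z=80, 78 e⁻). Ge⁴⁺ < Pb⁴⁺ (same group, 2 shells fewer); Pb⁴⁺ < Tl³⁺ (both 78 e⁻, Z=82>81); Tl³⁺ < Hg²⁺ (both 78 e⁻, Z=81>80).

Ge⁴⁺ < Pb⁴⁺ < Tl³⁺ < Hg²⁺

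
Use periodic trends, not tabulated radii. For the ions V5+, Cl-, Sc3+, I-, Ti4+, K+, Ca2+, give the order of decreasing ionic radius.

I- > Cl- > K+ > Ca2+ > Sc3+ > Ti4+ > V5+

Work out protons and electrons: V5+: 18 e⁻, Z=23, Ti4+: 18 e⁻, Z=22, Sc3+: 18 e⁻, Z=21, Ca2+: 18 e⁻, Z=20, K+: 18 e⁻, Z=19, Cl-: 18 e⁻, Z=17, I-: 54 e⁻, Z=53. V5+ < Ti4+ (isoelectronic, higher Z=23 is smaller); Ti4+ < Sc3+ (both 18 e⁻, Z=22>21); Sc3+ < Ca2+ (both 18 e⁻, Z=21>20); Ca2+ < K+ (isoelectronic, higher Z=20 is smaller); K+ < Cl- (isoelectronic, higher Z=19 is smaller); Cl- < I- (same group, 2 shells fewer).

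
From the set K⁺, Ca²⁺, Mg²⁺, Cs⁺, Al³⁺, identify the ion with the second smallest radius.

Mg²⁺

First list Z and electron count for each: Al³⁺ has 10 e⁻ (Z=13), Mg²⁺ has 10 e⁻ (Z=12), Ca²⁺ has 18 e⁻ (Z=20), K⁺ has 18 e⁻ (Z=19), Cs⁺ has 54 e⁻ (Z=55). Al³⁺ < Mg²⁺ (both 10 e⁻, Z=13>12); Mg²⁺ < Ca²⁺ (same group, period 3 vs 4); Ca²⁺ < K⁺ (both 18 e⁻, Z=20>19); K⁺ < Cs⁺ (same group, 2 shells fewer).
Full ascending order: Al³⁺ < Mg²⁺ < Ca²⁺ < K⁺ < Cs⁺. Counting from the smallest, position 2 is Mg²⁺.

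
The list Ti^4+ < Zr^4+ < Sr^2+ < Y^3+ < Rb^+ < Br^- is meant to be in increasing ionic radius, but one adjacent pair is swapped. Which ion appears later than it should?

Scanning neighbour by neighbour, only Sr^2+/Y^3+ violates a trend: both have 36 electrons but Z(Y)=39 > Z(Sr)=38, so Y^3+ should be the smaller of the two. That makes Y^3+ the one sitting a position late relative to where it belongs.

Y^3+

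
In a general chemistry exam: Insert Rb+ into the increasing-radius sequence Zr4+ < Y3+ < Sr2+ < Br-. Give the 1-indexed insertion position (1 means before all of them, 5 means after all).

4

All of these have 36 electrons (isoelectronic). With the same electron cloud, the ion with the most protons pulls it in tightest. Nuclear charges: Zr4+ (Z=40), Y3+ (Z=39), Sr2+ (Z=38), Rb+ (Z=37), Br- (Z=35). Highest Z is smallest.
The complete sequence is Zr4+ < Y3+ < Sr2+ < Rb+ < Br-. Rb+ sits at position 4.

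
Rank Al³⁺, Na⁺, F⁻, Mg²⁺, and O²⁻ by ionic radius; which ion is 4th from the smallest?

These species are isoelectronic with 10 electrons. The only difference is the number of protons: Al³⁺ (Z=13), Mg²⁺ (Z=12), Na⁺ (Z=11), F⁻ (Z=9), O²⁻ (Z=8). The strongest nuclear pull (Al³⁺) gives the smallest ion.
So the order is Al³⁺ < Mg²⁺ < Na⁺ < F⁻ < O²⁻; the 4th-smallest ion is F⁻.

F⁻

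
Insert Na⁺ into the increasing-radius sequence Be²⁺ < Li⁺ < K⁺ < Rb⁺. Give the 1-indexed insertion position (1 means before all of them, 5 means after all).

3

Be²⁺: 2 e⁻, Z=4, Li⁺: 2 e⁻, Z=3, Na⁺: 10 e⁻, Z=11, K⁺: 18 e⁻, Z=19, Rb⁺: 36 e⁻, Z=37. Be²⁺ < Li⁺ (isoelectronic, higher Z=4 is smaller); Li⁺ < Na⁺ (same group, period 2 vs 3); Na⁺ < K⁺ (same group, period 3 vs 4); K⁺ < Rb⁺ (same group, period 4 vs 5).
Putting Na⁺ in gives Be²⁺ < Li⁺ < Na⁺ < K⁺ < Rb⁺; it lands at slot 3.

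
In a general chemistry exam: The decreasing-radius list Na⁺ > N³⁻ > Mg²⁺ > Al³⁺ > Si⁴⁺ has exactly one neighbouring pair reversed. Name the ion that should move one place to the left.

Scanning neighbour by neighbour, only Na⁺/N³⁻ violates a trend: both have 10 electrons but Z(Na)=11 > Z(N)=7, so Na⁺ should be the smaller of the two. That makes N³⁻ the one sitting a position late relative to where it belongs.

N³⁻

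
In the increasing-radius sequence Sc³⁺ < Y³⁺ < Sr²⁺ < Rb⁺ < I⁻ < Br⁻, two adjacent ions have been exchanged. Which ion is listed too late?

Br⁻

Check each adjacent pair. I⁻ and Br⁻ are reversed: Br⁻ and I⁻ are in one column with the same charge; the lighter period-4 ion has one fewer shell and is smaller. No other neighbouring pair contradicts the periodic trends, so Br⁻ is the ion listed too late.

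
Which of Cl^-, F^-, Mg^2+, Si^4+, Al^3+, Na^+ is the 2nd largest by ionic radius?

Work out protons and electrons: Si^4+: 10 e⁻, Z=14, Al^3+: 10 e⁻, Z=13, Mg^2+: 10 e⁻, Z=12, Na^+: 10 e⁻, Z=11, F^-: 10 e⁻, Z=9, Cl^-: 18 e⁻, Z=17. Si^4+ < Al^3+ (both 10 e⁻, Z=14>13); Al^3+ < Mg^2+ (isoelectronic, higher Z=13 is smaller); Mg^2+ < Na^+ (isoelectronic, higher Z=12 is smaller); Na^+ < F^- (both 10 e⁻, Z=11>9); F^- < Cl^- (same group, period 2 vs 3).
That gives Si^4+ < Al^3+ < Mg^2+ < Na^+ < F^- < Cl^-. From the largest end, number 2 is F^-.

F^-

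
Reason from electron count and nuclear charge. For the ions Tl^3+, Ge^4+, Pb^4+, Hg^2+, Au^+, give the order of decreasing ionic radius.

Au^+ > Hg^2+ > Tl^3+ > Pb^4+ > Ge^4+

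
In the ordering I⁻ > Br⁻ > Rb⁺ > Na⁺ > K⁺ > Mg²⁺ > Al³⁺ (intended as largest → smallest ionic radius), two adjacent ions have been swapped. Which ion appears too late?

K⁺

Scanning neighbour by neighbour, only Na⁺/K⁺ violates a trend: same group and charge — period 3 sits above period 4, so Na⁺ is smaller. That makes K⁺ the one sitting a position late relative to where it belongs.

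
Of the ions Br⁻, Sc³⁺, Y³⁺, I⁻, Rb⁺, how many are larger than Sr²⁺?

3

Work out protons and electrons: Sc³⁺ (Z=21, 18 e⁻), Y³⁺ (Z=39, 36 e⁻), Sr²⁺ (Z=38, 36 e⁻), Rb⁺ (Z=37, 36 e⁻), Br⁻ (Z=35, 36 e⁻), I⁻ (Z=53, 54 e⁻). Sc³⁺ < Y³⁺ (same group, 1 shell fewer); Y³⁺ < Sr²⁺ (isoelectronic, higher Z=39 is smaller); Sr²⁺ < Rb⁺ (both 36 e⁻, Z=38>37); Rb⁺ < Br⁻ (isoelectronic, higher Z=37 is smaller); Br⁻ < I⁻ (same group, 1 shell fewer).
Ordering all of them (including Sr²⁺) by radius gives Sc³⁺ < Y³⁺ < Sr²⁺ < Rb⁺ < Br⁻ < I⁻. That's 3.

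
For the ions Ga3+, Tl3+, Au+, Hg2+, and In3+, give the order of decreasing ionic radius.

Work out protons and electrons: Ga3+ (Z=31, 28 e⁻), In3+ (Z=49, 46 e⁻), Tl3+ (Z=81, 78 e⁻), Hg2+ (Z=80, 78 e⁻), Au+ (Z=79, 78 e⁻). Ga3+ < In3+ (same group, 1 shell fewer); In3+ < Tl3+ (same group, period 5 vs 6); Tl3+ < Hg2+ (isoelectronic, higher Z=81 is smaller); Hg2+ < Au+ (both 78 e⁻, Z=80>79).

Au+ > Hg2+ > Tl3+ > In3+ > Ga3+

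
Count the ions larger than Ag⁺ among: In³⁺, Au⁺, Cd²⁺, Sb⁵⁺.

1

Work out protons and electrons: Sb⁵⁺ (Z=51, 46 e⁻), In³⁺ (Z=49, 46 e⁻), Cd²⁺ (Z=48, 46 e⁻), Ag⁺ (Z=47, 46 e⁻), Au⁺ (Z=79, 78 e⁻). Sb⁵⁺ < In³⁺ (both 46 e⁻, Z=51>49); In³⁺ < Cd²⁺ (both 46 e⁻, Z=49>48); Cd²⁺ < Ag⁺ (both 46 e⁻, Z=48>47); Ag⁺ < Au⁺ (same group, 1 shell fewer).
Relative to Ag⁺, the ions that are larger are Au⁺. That's 1.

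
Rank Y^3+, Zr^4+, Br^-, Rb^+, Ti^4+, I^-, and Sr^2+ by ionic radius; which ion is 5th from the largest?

Ti^4+ has 18 e⁻ (Z=22), Zr^4+ has 36 e⁻ (Z=40), Y^3+ has 36 e⁻ (Z=39), Sr^2+ has 36 e⁻ (Z=38), Rb^+ has 36 e⁻ (Z=37), Br^- has 36 e⁻ (Z=35), I^- has 54 e⁻ (Z=53). Ti^4+ < Zr^4+ (same group, period 4 vs 5); Zr^4+ < Y^3+ (both 36 e⁻, Z=40>39); Y^3+ < Sr^2+ (both 36 e⁻, Z=39>38); Sr^2+ < Rb^+ (isoelectronic, higher Z=38 is smaller); Rb^+ < Br^- (both 36 e⁻, Z=37>35); Br^- < I^- (same group, period 4 vs 5).
That gives Ti^4+ < Zr^4+ < Y^3+ < Sr^2+ < Rb^+ < Br^- < I^-. From the largest end, number 5 is Y^3+.

Y^3+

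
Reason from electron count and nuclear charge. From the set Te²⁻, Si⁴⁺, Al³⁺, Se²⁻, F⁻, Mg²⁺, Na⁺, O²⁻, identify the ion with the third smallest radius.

Si⁴⁺ (Z=14, 10 e⁻), Al³⁺ (Z=13, 10 e⁻), Mg²⁺ (Z=12, 10 e⁻), Na⁺ (Z=11, 10 e⁻), F⁻ (Z=9, 10 e⁻), O²⁻ (Z=8, 10 e⁻), Se²⁻ (Z=34, 36 e⁻), Te²⁻ (Z=52, 54 e⁻). Si⁴⁺ < Al³⁺ (both 10 e⁻, Z=14>13); Al³⁺ < Mg²⁺ (isoelectronic, higher Z=13 is smaller); Mg²⁺ < Na⁺ (both 10 e⁻, Z=12>11); Na⁺ < F⁻ (isoelectronic, higher Z=11 is smaller); F⁻ < O²⁻ (both 10 e⁻, Z=9>8); O²⁻ < Se²⁻ (same group, 2 shells fewer); Se²⁻ < Te²⁻ (same group, period 4 vs 5).
Full ascending order: Si⁴⁺ < Al³⁺ < Mg²⁺ < Na⁺ < F⁻ < O²⁻ < Se²⁻ < Te²⁻. Counting from the smallest, position 3 is Mg²⁺.

Mg²⁺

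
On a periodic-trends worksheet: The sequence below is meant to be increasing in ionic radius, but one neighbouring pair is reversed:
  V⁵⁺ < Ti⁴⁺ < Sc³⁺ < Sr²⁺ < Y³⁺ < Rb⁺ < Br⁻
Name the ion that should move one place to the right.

Sr²⁺

Check each adjacent pair. Sr²⁺ and Y³⁺ are reversed: they are isoelectronic (36 e⁻) and Y has more protons than Sr (39 vs 38), making Y³⁺ smaller. No other neighbouring pair contradicts the periodic trends, so Sr²⁺ is the ion listed too early.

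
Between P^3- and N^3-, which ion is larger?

Same group, same charge. Going down the group adds an extra shell of electrons, so the ion gets larger: N^3- is highest in the group and smallest.

P^3-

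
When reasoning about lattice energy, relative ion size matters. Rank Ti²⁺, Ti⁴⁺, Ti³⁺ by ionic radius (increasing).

Ti⁴⁺ < Ti³⁺ < Ti²⁺

Same element, different charge: the more highly charged cation has fewer electrons and a greater effective nuclear charge per electron, making Ti⁴⁺ the smallest.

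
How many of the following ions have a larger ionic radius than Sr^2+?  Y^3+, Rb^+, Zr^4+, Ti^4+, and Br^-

Ti^4+: 18 e⁻, Z=22, Zr^4+: 36 e⁻, Z=40, Y^3+: 36 e⁻, Z=39, Sr^2+: 36 e⁻, Z=38, Rb^+: 36 e⁻, Z=37, Br^-: 36 e⁻, Z=35. Ti^4+ < Zr^4+ (same group, 1 shell fewer); Zr^4+ < Y^3+ (isoelectronic, higher Z=40 is smaller); Y^3+ < Sr^2+ (isoelectronic, higher Z=39 is smaller); Sr^2+ < Rb^+ (both 36 e⁻, Z=38>37); Rb^+ < Br^- (both 36 e⁻, Z=37>35).
Overall: Ti^4+ < Zr^4+ < Y^3+ < Sr^2+ < Rb^+ < Br^-. Sr^2+ has 3 below it and 2 above. That's 2.

2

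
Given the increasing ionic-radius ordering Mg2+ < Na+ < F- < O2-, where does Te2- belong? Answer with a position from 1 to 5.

First list Z and electron count for each: Mg2+ (Z=12, 10 e⁻), Na+ (Z=11, 10 e⁻), F- (Z=9, 10 e⁻), O2- (Z=8, 10 e⁻), Te2- (Z=52, 54 e⁻). Mg2+ < Na+ (both 10 e⁻, Z=12>11); Na+ < F- (both 10 e⁻, Z=11>9); F- < O2- (isoelectronic, higher Z=9 is smaller); O2- < Te2- (same group, period 2 vs 5).
Putting Te2- in gives Mg2+ < Na+ < F- < O2- < Te2-; it lands at slot 5.

5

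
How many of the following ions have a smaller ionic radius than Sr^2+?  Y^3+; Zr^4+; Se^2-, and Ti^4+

Electron counts and nuclear charges: Ti^4+ has 18 e⁻ (Z=22), Zr^4+ has 36 e⁻ (Z=40), Y^3+ has 36 e⁻ (Z=39), Sr^2+ has 36 e⁻ (Z=38), Se^2- has 36 e⁻ (Z=34). Ti^4+ < Zr^4+ (same group, period 4 vs 5); Zr^4+ < Y^3+ (both 36 e⁻, Z=40>39); Y^3+ < Sr^2+ (isoelectronic, higher Z=39 is smaller); Sr^2+ < Se^2- (isoelectronic, higher Z=38 is smaller).
Overall: Ti^4+ < Zr^4+ < Y^3+ < Sr^2+ < Se^2-. Sr^2+ has 3 below it and 1 above. So 3 are smaller.

3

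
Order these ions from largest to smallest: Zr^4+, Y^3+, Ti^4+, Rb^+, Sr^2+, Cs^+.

Electron counts and nuclear charges: Ti^4+ has 18 e⁻ (Z=22), Zr^4+ has 36 e⁻ (Z=40), Y^3+ has 36 e⁻ (Z=39), Sr^2+ has 36 e⁻ (Z=38), Rb^+ has 36 e⁻ (Z=37), Cs^+ has 54 e⁻ (Z=55). Ti^4+ < Zr^4+ (same group, 1 shell fewer); Zr^4+ < Y^3+ (isoelectronic, higher Z=40 is smaller); Y^3+ < Sr^2+ (isoelectronic, higher Z=39 is smaller); Sr^2+ < Rb^+ (isoelectronic, higher Z=38 is smaller); Rb^+ < Cs^+ (same group, 1 shell fewer).

Cs^+ > Rb^+ > Sr^2+ > Y^3+ > Zr^4+ > Ti^4+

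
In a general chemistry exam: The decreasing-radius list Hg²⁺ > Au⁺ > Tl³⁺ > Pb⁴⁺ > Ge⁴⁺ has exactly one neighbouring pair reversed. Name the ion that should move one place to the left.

Compare adjacent ions: Hg²⁺ and Au⁺ share 78 electrons; the higher nuclear charge on Hg (Z=80) contracts it more, so Hg²⁺ < Au⁺ — yet in this decreasing list Hg²⁺ sits before Au⁺. Nothing else is reversed, so Au⁺ should move one place to the left.

Au⁺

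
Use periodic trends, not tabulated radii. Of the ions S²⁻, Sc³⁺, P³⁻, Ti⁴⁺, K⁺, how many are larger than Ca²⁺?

3

All of these have 18 electrons (isoelectronic). With the same electron cloud, the ion with the most protons pulls it in tightest. Nuclear charges: Ti⁴⁺ (Z=22), Sc³⁺ (Z=21), Ca²⁺ (Z=20), K⁺ (Z=19), S²⁻ (Z=16), P³⁻ (Z=15). Highest Z is smallest.
Ordering all of them (including Ca²⁺) by radius gives Ti⁴⁺ < Sc³⁺ < Ca²⁺ < K⁺ < S²⁻ < P³⁻. That's 3.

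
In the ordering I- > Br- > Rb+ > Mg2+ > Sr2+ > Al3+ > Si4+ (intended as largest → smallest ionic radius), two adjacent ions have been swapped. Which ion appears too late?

Compare adjacent ions: same group and charge — period 3 sits above period 5, so Mg2+ is smaller — yet in this decreasing list Mg2+ sits before Sr2+. Nothing else is reversed, so Sr2+ should move one place to the left.

Sr2+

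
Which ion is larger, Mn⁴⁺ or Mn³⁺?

Mn³⁺

Same element, different charge: the more highly charged cation has fewer electrons and a greater effective nuclear charge per electron, making Mn⁴⁺ the smallest.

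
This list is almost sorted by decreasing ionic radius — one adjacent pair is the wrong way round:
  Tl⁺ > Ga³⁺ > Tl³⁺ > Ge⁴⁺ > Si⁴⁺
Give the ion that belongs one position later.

Ga³⁺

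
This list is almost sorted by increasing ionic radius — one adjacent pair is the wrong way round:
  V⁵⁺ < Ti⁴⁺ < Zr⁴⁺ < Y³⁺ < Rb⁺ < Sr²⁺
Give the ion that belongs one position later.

Rb⁺

Compare adjacent ions: they are isoelectronic (36 e⁻) and Sr has more protons than Rb (38 vs 37), making Sr²⁺ smaller — yet in this increasing list Rb⁺ sits before Sr²⁺. Nothing else is reversed, so Rb⁺ should move one place to the right.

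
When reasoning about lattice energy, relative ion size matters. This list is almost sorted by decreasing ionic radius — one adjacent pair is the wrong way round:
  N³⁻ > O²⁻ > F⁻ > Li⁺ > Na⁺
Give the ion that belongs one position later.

The pair Li⁺, Na⁺ is the wrong way round — Li⁺ and Na⁺ are in one column with the same charge; the lighter period-2 ion has one fewer shell and is smaller. All other adjacent pairs agree with periodic trends, so Li⁺ is the misplaced ion.

Li⁺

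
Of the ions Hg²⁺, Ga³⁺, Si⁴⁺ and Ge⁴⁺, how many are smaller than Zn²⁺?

First list Z and electron count for each: Si⁴⁺ has 10 e⁻ (Z=14), Ge⁴⁺ has 28 e⁻ (Z=32), Ga³⁺ has 28 e⁻ (Z=31), Zn²⁺ has 28 e⁻ (Z=30), Hg²⁺ has 78 e⁻ (Z=80). Si⁴⁺ < Ge⁴⁺ (same group, period 3 vs 4); Ge⁴⁺ < Ga³⁺ (isoelectronic, higher Z=32 is smaller); Ga³⁺ < Zn²⁺ (isoelectronic, higher Z=31 is smaller); Zn²⁺ < Hg²⁺ (same group, period 4 vs 6).
Placing each against Zn²⁺: smaller — Si⁴⁺, Ge⁴⁺, Ga³⁺; larger — Hg²⁺. That's 3.

3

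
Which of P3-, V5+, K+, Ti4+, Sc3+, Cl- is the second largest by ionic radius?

Cl-

All of these have 18 electrons (isoelectronic). With the same electron cloud, the ion with the most protons pulls it in tightest. Nuclear charges: V5+ (Z=23), Ti4+ (Z=22), Sc3+ (Z=21), K+ (Z=19), Cl- (Z=17), P3- (Z=15). Highest Z is smallest.
That gives V5+ < Ti4+ < Sc3+ < K+ < Cl- < P3-. From the largest end, number 2 is Cl-.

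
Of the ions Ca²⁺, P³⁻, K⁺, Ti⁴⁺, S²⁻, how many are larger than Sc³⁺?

These species are isoelectronic with 18 electrons. The only difference is the number of protons: Ti⁴⁺ (Z=22), Sc³⁺ (Z=21), Ca²⁺ (Z=20), K⁺ (Z=19), S²⁻ (Z=16), P³⁻ (Z=15). The strongest nuclear pull (Ti⁴⁺) gives the smallest ion.
Ordering all of them (including Sc³⁺) by radius gives Ti⁴⁺ < Sc³⁺ < Ca²⁺ < K⁺ < S²⁻ < P³⁻. So 4 are larger.

4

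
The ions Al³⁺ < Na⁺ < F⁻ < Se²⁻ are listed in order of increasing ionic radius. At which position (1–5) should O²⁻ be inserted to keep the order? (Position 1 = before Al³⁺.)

First list Z and electron count for each: Al³⁺ (Z=13, 10 e⁻), Na⁺ (Z=11, 10 e⁻), F⁻ (Z=9, 10 e⁻), O²⁻ (Z=8, 10 e⁻), Se²⁻ (Z=34, 36 e⁻). Al³⁺ < Na⁺ (isoelectronic, higher Z=13 is smaller); Na⁺ < F⁻ (isoelectronic, higher Z=11 is smaller); F⁻ < O²⁻ (both 10 e⁻, Z=9>8); O²⁻ < Se²⁻ (same group, 2 shells fewer).
Merged order: Al³⁺ < Na⁺ < F⁻ < O²⁻ < Se²⁻ — O²⁻ is number 4.

4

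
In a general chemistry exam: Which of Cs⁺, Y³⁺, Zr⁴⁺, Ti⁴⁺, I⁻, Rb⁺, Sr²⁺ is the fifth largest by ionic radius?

Y³⁺

Tabulating Z and e⁻: Ti⁴⁺: 18 e⁻, Z=22, Zr⁴⁺: 36 e⁻, Z=40, Y³⁺: 36 e⁻, Z=39, Sr²⁺: 36 e⁻, Z=38, Rb⁺: 36 e⁻, Z=37, Cs⁺: 54 e⁻, Z=55, I⁻: 54 e⁻, Z=53. Ti⁴⁺ < Zr⁴⁺ (same group, 1 shell fewer); Zr⁴⁺ < Y³⁺ (isoelectronic, higher Z=40 is smaller); Y³⁺ < Sr²⁺ (both 36 e⁻, Z=39>38); Sr²⁺ < Rb⁺ (isoelectronic, higher Z=38 is smaller); Rb⁺ < Cs⁺ (same group, 1 shell fewer); Cs⁺ < I⁻ (isoelectronic, higher Z=55 is smaller).
That gives Ti⁴⁺ < Zr⁴⁺ < Y³⁺ < Sr²⁺ < Rb⁺ < Cs⁺ < I⁻. From the largest end, number 5 is Y³⁺.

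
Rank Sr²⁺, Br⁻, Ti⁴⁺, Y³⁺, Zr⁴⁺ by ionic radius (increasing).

Tabulating Z and e⁻: Ti⁴⁺: 18 e⁻, Z=22, Zr⁴⁺: 36 e⁻, Z=40, Y³⁺: 36 e⁻, Z=39, Sr²⁺: 36 e⁻, Z=38, Br⁻: 36 e⁻, Z=35. Ti⁴⁺ < Zr⁴⁺ (same group, period 4 vs 5); Zr⁴⁺ < Y³⁺ (both 36 e⁻, Z=40>39); Y³⁺ < Sr²⁺ (isoelectronic, higher Z=39 is smaller); Sr²⁺ < Br⁻ (both 36 e⁻, Z=38>35).

Ti⁴⁺ < Zr⁴⁺ < Y³⁺ < Sr²⁺ < Br⁻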